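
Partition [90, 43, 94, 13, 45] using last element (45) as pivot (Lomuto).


Pivot: 45
  43 <= 45: swap -> [43, 90, 94, 13, 45]
  13 <= 45: swap -> [43, 13, 94, 90, 45]
Place pivot at 2: [43, 13, 45, 90, 94]

Partitioned: [43, 13, 45, 90, 94]


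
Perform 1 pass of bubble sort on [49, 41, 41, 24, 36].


Initial: [49, 41, 41, 24, 36]
Pass 1: [41, 41, 24, 36, 49] (4 swaps)

After 1 pass: [41, 41, 24, 36, 49]


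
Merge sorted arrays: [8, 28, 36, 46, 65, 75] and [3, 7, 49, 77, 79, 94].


Take 3 from B
Take 7 from B
Take 8 from A
Take 28 from A
Take 36 from A
Take 46 from A
Take 49 from B
Take 65 from A
Take 75 from A

Merged: [3, 7, 8, 28, 36, 46, 49, 65, 75, 77, 79, 94]


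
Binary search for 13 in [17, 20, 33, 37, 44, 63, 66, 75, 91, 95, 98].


Step 1: lo=0, hi=10, mid=5, val=63
Step 2: lo=0, hi=4, mid=2, val=33
Step 3: lo=0, hi=1, mid=0, val=17

Not found


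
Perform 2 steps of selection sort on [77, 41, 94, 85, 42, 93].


Initial: [77, 41, 94, 85, 42, 93]
Step 1: min=41 at 1
  Swap: [41, 77, 94, 85, 42, 93]
Step 2: min=42 at 4
  Swap: [41, 42, 94, 85, 77, 93]

After 2 steps: [41, 42, 94, 85, 77, 93]


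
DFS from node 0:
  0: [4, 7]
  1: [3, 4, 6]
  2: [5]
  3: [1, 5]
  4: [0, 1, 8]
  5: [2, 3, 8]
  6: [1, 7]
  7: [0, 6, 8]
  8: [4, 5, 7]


Visit 0, push [7, 4]
Visit 4, push [8, 1]
Visit 1, push [6, 3]
Visit 3, push [5]
Visit 5, push [8, 2]
Visit 2, push []
Visit 8, push [7]
Visit 7, push [6]
Visit 6, push []

DFS order: [0, 4, 1, 3, 5, 2, 8, 7, 6]


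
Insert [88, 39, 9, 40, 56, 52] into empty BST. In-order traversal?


Insert 88: root
Insert 39: L from 88
Insert 9: L from 88 -> L from 39
Insert 40: L from 88 -> R from 39
Insert 56: L from 88 -> R from 39 -> R from 40
Insert 52: L from 88 -> R from 39 -> R from 40 -> L from 56

In-order: [9, 39, 40, 52, 56, 88]


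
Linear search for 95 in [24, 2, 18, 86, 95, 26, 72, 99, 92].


i=0: 24!=95
i=1: 2!=95
i=2: 18!=95
i=3: 86!=95
i=4: 95==95 found!

Found at 4, 5 comps


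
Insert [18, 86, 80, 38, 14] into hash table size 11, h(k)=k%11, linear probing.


Insert 18: h=7 -> slot 7
Insert 86: h=9 -> slot 9
Insert 80: h=3 -> slot 3
Insert 38: h=5 -> slot 5
Insert 14: h=3, 1 probes -> slot 4

Table: [None, None, None, 80, 14, 38, None, 18, None, 86, None]


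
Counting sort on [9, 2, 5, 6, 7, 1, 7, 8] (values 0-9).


Input: [9, 2, 5, 6, 7, 1, 7, 8]
Counts: [0, 1, 1, 0, 0, 1, 1, 2, 1, 1]

Sorted: [1, 2, 5, 6, 7, 7, 8, 9]


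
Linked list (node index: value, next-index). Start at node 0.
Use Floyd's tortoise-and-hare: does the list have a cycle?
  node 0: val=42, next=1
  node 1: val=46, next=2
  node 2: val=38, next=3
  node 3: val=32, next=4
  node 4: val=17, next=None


Floyd's tortoise (slow, +1) and hare (fast, +2):
  init: slow=0, fast=0
  step 1: slow=1, fast=2
  step 2: slow=2, fast=4
  step 3: fast -> None, no cycle

Cycle: no


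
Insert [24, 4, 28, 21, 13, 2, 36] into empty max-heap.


Insert 24: [24]
Insert 4: [24, 4]
Insert 28: [28, 4, 24]
Insert 21: [28, 21, 24, 4]
Insert 13: [28, 21, 24, 4, 13]
Insert 2: [28, 21, 24, 4, 13, 2]
Insert 36: [36, 21, 28, 4, 13, 2, 24]

Final heap: [36, 21, 28, 4, 13, 2, 24]


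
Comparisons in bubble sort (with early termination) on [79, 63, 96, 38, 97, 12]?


Algorithm: bubble sort (with early termination)
Input: [79, 63, 96, 38, 97, 12]
Sorted: [12, 38, 63, 79, 96, 97]

15


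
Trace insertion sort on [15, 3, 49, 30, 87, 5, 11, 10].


Initial: [15, 3, 49, 30, 87, 5, 11, 10]
Insert 3: [3, 15, 49, 30, 87, 5, 11, 10]
Insert 49: [3, 15, 49, 30, 87, 5, 11, 10]
Insert 30: [3, 15, 30, 49, 87, 5, 11, 10]
Insert 87: [3, 15, 30, 49, 87, 5, 11, 10]
Insert 5: [3, 5, 15, 30, 49, 87, 11, 10]
Insert 11: [3, 5, 11, 15, 30, 49, 87, 10]
Insert 10: [3, 5, 10, 11, 15, 30, 49, 87]

Sorted: [3, 5, 10, 11, 15, 30, 49, 87]


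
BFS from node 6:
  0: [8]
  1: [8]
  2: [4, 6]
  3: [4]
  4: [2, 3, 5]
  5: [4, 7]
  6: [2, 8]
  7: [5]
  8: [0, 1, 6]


Visit 6, enqueue [2, 8]
Visit 2, enqueue [4]
Visit 8, enqueue [0, 1]
Visit 4, enqueue [3, 5]
Visit 0, enqueue []
Visit 1, enqueue []
Visit 3, enqueue []
Visit 5, enqueue [7]
Visit 7, enqueue []

BFS order: [6, 2, 8, 4, 0, 1, 3, 5, 7]


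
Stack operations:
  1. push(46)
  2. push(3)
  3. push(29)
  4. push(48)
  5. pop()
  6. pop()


push(46) -> [46]
push(3) -> [46, 3]
push(29) -> [46, 3, 29]
push(48) -> [46, 3, 29, 48]
pop()->48, [46, 3, 29]
pop()->29, [46, 3]

Final stack: [46, 3]


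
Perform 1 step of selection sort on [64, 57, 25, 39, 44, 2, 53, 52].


Initial: [64, 57, 25, 39, 44, 2, 53, 52]
Step 1: min=2 at 5
  Swap: [2, 57, 25, 39, 44, 64, 53, 52]

After 1 step: [2, 57, 25, 39, 44, 64, 53, 52]


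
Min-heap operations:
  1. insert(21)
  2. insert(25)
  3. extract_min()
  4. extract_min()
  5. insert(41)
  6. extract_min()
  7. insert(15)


insert(21) -> [21]
insert(25) -> [21, 25]
extract_min()->21, [25]
extract_min()->25, []
insert(41) -> [41]
extract_min()->41, []
insert(15) -> [15]

Final heap: [15]


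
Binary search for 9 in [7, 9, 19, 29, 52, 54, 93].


Step 1: lo=0, hi=6, mid=3, val=29
Step 2: lo=0, hi=2, mid=1, val=9

Found at index 1


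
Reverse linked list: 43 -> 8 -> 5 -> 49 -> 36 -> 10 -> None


Step 1: curr=43, set curr.next=prev(None) | reversed so far: 43
Step 2: curr=8, set curr.next=prev(43) | reversed so far: 8 -> 43
Step 3: curr=5, set curr.next=prev(8) | reversed so far: 5 -> 8 -> 43
Step 4: curr=49, set curr.next=prev(5) | reversed so far: 49 -> 5 -> 8 -> 43
Step 5: curr=36, set curr.next=prev(49) | reversed so far: 36 -> 49 -> 5 -> 8 -> 43
Step 6: curr=10, set curr.next=prev(36) | reversed so far: 10 -> 36 -> 49 -> 5 -> 8 -> 43

10 -> 36 -> 49 -> 5 -> 8 -> 43 -> None


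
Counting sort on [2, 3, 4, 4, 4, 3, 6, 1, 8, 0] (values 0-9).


Input: [2, 3, 4, 4, 4, 3, 6, 1, 8, 0]
Counts: [1, 1, 1, 2, 3, 0, 1, 0, 1, 0]

Sorted: [0, 1, 2, 3, 3, 4, 4, 4, 6, 8]


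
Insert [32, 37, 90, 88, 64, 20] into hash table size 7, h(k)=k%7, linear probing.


Insert 32: h=4 -> slot 4
Insert 37: h=2 -> slot 2
Insert 90: h=6 -> slot 6
Insert 88: h=4, 1 probes -> slot 5
Insert 64: h=1 -> slot 1
Insert 20: h=6, 1 probes -> slot 0

Table: [20, 64, 37, None, 32, 88, 90]


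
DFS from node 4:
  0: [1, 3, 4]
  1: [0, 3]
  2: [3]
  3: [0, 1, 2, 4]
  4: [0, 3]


Visit 4, push [3, 0]
Visit 0, push [3, 1]
Visit 1, push [3]
Visit 3, push [2]
Visit 2, push []

DFS order: [4, 0, 1, 3, 2]


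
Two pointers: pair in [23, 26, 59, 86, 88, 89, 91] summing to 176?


lo=0(23)+hi=6(91)=114
lo=1(26)+hi=6(91)=117
lo=2(59)+hi=6(91)=150
lo=3(86)+hi=6(91)=177
lo=3(86)+hi=5(89)=175
lo=4(88)+hi=5(89)=177

No pair found


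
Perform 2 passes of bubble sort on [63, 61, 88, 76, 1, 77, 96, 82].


Initial: [63, 61, 88, 76, 1, 77, 96, 82]
Pass 1: [61, 63, 76, 1, 77, 88, 82, 96] (5 swaps)
Pass 2: [61, 63, 1, 76, 77, 82, 88, 96] (2 swaps)

After 2 passes: [61, 63, 1, 76, 77, 82, 88, 96]


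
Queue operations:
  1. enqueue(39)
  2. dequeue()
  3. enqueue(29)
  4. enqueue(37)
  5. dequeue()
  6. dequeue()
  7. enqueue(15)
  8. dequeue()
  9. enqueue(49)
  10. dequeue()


enqueue(39) -> [39]
dequeue()->39, []
enqueue(29) -> [29]
enqueue(37) -> [29, 37]
dequeue()->29, [37]
dequeue()->37, []
enqueue(15) -> [15]
dequeue()->15, []
enqueue(49) -> [49]
dequeue()->49, []

Final queue: []


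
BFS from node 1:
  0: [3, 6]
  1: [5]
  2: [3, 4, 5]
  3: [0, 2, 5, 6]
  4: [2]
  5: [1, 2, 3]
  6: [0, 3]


Visit 1, enqueue [5]
Visit 5, enqueue [2, 3]
Visit 2, enqueue [4]
Visit 3, enqueue [0, 6]
Visit 4, enqueue []
Visit 0, enqueue []
Visit 6, enqueue []

BFS order: [1, 5, 2, 3, 4, 0, 6]


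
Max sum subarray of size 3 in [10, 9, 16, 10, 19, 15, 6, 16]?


[0:3]: 35
[1:4]: 35
[2:5]: 45
[3:6]: 44
[4:7]: 40
[5:8]: 37

Max: 45 at [2:5]


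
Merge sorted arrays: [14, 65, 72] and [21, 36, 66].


Take 14 from A
Take 21 from B
Take 36 from B
Take 65 from A
Take 66 from B

Merged: [14, 21, 36, 65, 66, 72]


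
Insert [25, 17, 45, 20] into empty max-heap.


Insert 25: [25]
Insert 17: [25, 17]
Insert 45: [45, 17, 25]
Insert 20: [45, 20, 25, 17]

Final heap: [45, 20, 25, 17]


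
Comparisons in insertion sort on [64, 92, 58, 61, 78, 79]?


Algorithm: insertion sort
Input: [64, 92, 58, 61, 78, 79]
Sorted: [58, 61, 64, 78, 79, 92]

10


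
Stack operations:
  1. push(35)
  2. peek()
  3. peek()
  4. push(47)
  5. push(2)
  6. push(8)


push(35) -> [35]
peek()->35
peek()->35
push(47) -> [35, 47]
push(2) -> [35, 47, 2]
push(8) -> [35, 47, 2, 8]

Final stack: [35, 47, 2, 8]


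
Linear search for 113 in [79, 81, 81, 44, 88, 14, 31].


i=0: 79!=113
i=1: 81!=113
i=2: 81!=113
i=3: 44!=113
i=4: 88!=113
i=5: 14!=113
i=6: 31!=113

Not found, 7 comps


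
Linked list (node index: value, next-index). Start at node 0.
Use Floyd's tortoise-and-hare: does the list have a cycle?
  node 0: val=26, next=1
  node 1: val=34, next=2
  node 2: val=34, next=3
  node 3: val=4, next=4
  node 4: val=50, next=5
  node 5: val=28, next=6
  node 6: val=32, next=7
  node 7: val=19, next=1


Floyd's tortoise (slow, +1) and hare (fast, +2):
  init: slow=0, fast=0
  step 1: slow=1, fast=2
  step 2: slow=2, fast=4
  step 3: slow=3, fast=6
  step 4: slow=4, fast=1
  step 5: slow=5, fast=3
  step 6: slow=6, fast=5
  step 7: slow=7, fast=7
  slow == fast at node 7: cycle detected

Cycle: yes


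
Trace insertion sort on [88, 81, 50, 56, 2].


Initial: [88, 81, 50, 56, 2]
Insert 81: [81, 88, 50, 56, 2]
Insert 50: [50, 81, 88, 56, 2]
Insert 56: [50, 56, 81, 88, 2]
Insert 2: [2, 50, 56, 81, 88]

Sorted: [2, 50, 56, 81, 88]


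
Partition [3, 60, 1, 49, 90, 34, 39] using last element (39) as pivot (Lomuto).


Pivot: 39
  3 <= 39: advance i (no swap)
  1 <= 39: swap -> [3, 1, 60, 49, 90, 34, 39]
  34 <= 39: swap -> [3, 1, 34, 49, 90, 60, 39]
Place pivot at 3: [3, 1, 34, 39, 90, 60, 49]

Partitioned: [3, 1, 34, 39, 90, 60, 49]


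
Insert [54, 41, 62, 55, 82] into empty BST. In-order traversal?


Insert 54: root
Insert 41: L from 54
Insert 62: R from 54
Insert 55: R from 54 -> L from 62
Insert 82: R from 54 -> R from 62

In-order: [41, 54, 55, 62, 82]


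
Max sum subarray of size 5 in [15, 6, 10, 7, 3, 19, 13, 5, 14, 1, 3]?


[0:5]: 41
[1:6]: 45
[2:7]: 52
[3:8]: 47
[4:9]: 54
[5:10]: 52
[6:11]: 36

Max: 54 at [4:9]


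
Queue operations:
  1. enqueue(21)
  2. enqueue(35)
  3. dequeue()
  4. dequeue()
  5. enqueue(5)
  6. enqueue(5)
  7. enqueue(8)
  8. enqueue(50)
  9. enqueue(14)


enqueue(21) -> [21]
enqueue(35) -> [21, 35]
dequeue()->21, [35]
dequeue()->35, []
enqueue(5) -> [5]
enqueue(5) -> [5, 5]
enqueue(8) -> [5, 5, 8]
enqueue(50) -> [5, 5, 8, 50]
enqueue(14) -> [5, 5, 8, 50, 14]

Final queue: [5, 5, 8, 50, 14]


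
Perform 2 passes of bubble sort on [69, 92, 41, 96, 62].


Initial: [69, 92, 41, 96, 62]
Pass 1: [69, 41, 92, 62, 96] (2 swaps)
Pass 2: [41, 69, 62, 92, 96] (2 swaps)

After 2 passes: [41, 69, 62, 92, 96]


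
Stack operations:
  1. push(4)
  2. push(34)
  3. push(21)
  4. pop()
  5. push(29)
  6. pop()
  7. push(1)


push(4) -> [4]
push(34) -> [4, 34]
push(21) -> [4, 34, 21]
pop()->21, [4, 34]
push(29) -> [4, 34, 29]
pop()->29, [4, 34]
push(1) -> [4, 34, 1]

Final stack: [4, 34, 1]


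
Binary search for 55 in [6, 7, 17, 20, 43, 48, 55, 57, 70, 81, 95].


Step 1: lo=0, hi=10, mid=5, val=48
Step 2: lo=6, hi=10, mid=8, val=70
Step 3: lo=6, hi=7, mid=6, val=55

Found at index 6


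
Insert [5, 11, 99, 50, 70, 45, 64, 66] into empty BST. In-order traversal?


Insert 5: root
Insert 11: R from 5
Insert 99: R from 5 -> R from 11
Insert 50: R from 5 -> R from 11 -> L from 99
Insert 70: R from 5 -> R from 11 -> L from 99 -> R from 50
Insert 45: R from 5 -> R from 11 -> L from 99 -> L from 50
Insert 64: R from 5 -> R from 11 -> L from 99 -> R from 50 -> L from 70
Insert 66: R from 5 -> R from 11 -> L from 99 -> R from 50 -> L from 70 -> R from 64

In-order: [5, 11, 45, 50, 64, 66, 70, 99]


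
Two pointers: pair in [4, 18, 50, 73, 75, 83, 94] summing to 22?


lo=0(4)+hi=6(94)=98
lo=0(4)+hi=5(83)=87
lo=0(4)+hi=4(75)=79
lo=0(4)+hi=3(73)=77
lo=0(4)+hi=2(50)=54
lo=0(4)+hi=1(18)=22

Yes: 4+18=22


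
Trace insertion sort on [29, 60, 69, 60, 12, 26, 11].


Initial: [29, 60, 69, 60, 12, 26, 11]
Insert 60: [29, 60, 69, 60, 12, 26, 11]
Insert 69: [29, 60, 69, 60, 12, 26, 11]
Insert 60: [29, 60, 60, 69, 12, 26, 11]
Insert 12: [12, 29, 60, 60, 69, 26, 11]
Insert 26: [12, 26, 29, 60, 60, 69, 11]
Insert 11: [11, 12, 26, 29, 60, 60, 69]

Sorted: [11, 12, 26, 29, 60, 60, 69]


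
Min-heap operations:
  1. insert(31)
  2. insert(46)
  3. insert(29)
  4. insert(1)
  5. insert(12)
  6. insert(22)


insert(31) -> [31]
insert(46) -> [31, 46]
insert(29) -> [29, 46, 31]
insert(1) -> [1, 29, 31, 46]
insert(12) -> [1, 12, 31, 46, 29]
insert(22) -> [1, 12, 22, 46, 29, 31]

Final heap: [1, 12, 22, 46, 29, 31]


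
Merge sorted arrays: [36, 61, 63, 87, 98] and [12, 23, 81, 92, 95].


Take 12 from B
Take 23 from B
Take 36 from A
Take 61 from A
Take 63 from A
Take 81 from B
Take 87 from A
Take 92 from B
Take 95 from B

Merged: [12, 23, 36, 61, 63, 81, 87, 92, 95, 98]


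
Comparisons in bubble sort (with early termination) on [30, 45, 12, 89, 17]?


Algorithm: bubble sort (with early termination)
Input: [30, 45, 12, 89, 17]
Sorted: [12, 17, 30, 45, 89]

10


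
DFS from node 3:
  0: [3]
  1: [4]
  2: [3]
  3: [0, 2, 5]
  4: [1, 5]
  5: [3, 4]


Visit 3, push [5, 2, 0]
Visit 0, push []
Visit 2, push []
Visit 5, push [4]
Visit 4, push [1]
Visit 1, push []

DFS order: [3, 0, 2, 5, 4, 1]


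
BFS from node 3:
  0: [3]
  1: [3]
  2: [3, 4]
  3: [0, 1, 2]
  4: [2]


Visit 3, enqueue [0, 1, 2]
Visit 0, enqueue []
Visit 1, enqueue []
Visit 2, enqueue [4]
Visit 4, enqueue []

BFS order: [3, 0, 1, 2, 4]


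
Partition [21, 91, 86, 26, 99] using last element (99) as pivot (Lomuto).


Pivot: 99
  21 <= 99: advance i (no swap)
  91 <= 99: advance i (no swap)
  86 <= 99: advance i (no swap)
  26 <= 99: advance i (no swap)
Place pivot at 4: [21, 91, 86, 26, 99]

Partitioned: [21, 91, 86, 26, 99]


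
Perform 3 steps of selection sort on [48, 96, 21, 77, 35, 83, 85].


Initial: [48, 96, 21, 77, 35, 83, 85]
Step 1: min=21 at 2
  Swap: [21, 96, 48, 77, 35, 83, 85]
Step 2: min=35 at 4
  Swap: [21, 35, 48, 77, 96, 83, 85]
Step 3: min=48 at 2
  Swap: [21, 35, 48, 77, 96, 83, 85]

After 3 steps: [21, 35, 48, 77, 96, 83, 85]


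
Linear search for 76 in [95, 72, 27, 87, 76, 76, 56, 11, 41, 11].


i=0: 95!=76
i=1: 72!=76
i=2: 27!=76
i=3: 87!=76
i=4: 76==76 found!

Found at 4, 5 comps


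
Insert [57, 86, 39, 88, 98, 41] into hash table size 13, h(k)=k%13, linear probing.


Insert 57: h=5 -> slot 5
Insert 86: h=8 -> slot 8
Insert 39: h=0 -> slot 0
Insert 88: h=10 -> slot 10
Insert 98: h=7 -> slot 7
Insert 41: h=2 -> slot 2

Table: [39, None, 41, None, None, 57, None, 98, 86, None, 88, None, None]


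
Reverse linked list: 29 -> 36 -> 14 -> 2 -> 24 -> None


Step 1: curr=29, set curr.next=prev(None) | reversed so far: 29
Step 2: curr=36, set curr.next=prev(29) | reversed so far: 36 -> 29
Step 3: curr=14, set curr.next=prev(36) | reversed so far: 14 -> 36 -> 29
Step 4: curr=2, set curr.next=prev(14) | reversed so far: 2 -> 14 -> 36 -> 29
Step 5: curr=24, set curr.next=prev(2) | reversed so far: 24 -> 2 -> 14 -> 36 -> 29

24 -> 2 -> 14 -> 36 -> 29 -> None


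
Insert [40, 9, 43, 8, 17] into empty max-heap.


Insert 40: [40]
Insert 9: [40, 9]
Insert 43: [43, 9, 40]
Insert 8: [43, 9, 40, 8]
Insert 17: [43, 17, 40, 8, 9]

Final heap: [43, 17, 40, 8, 9]


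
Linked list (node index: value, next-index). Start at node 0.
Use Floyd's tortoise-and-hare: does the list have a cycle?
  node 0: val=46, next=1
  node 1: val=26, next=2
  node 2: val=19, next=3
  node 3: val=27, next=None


Floyd's tortoise (slow, +1) and hare (fast, +2):
  init: slow=0, fast=0
  step 1: slow=1, fast=2
  step 2: fast 2->3->None, no cycle

Cycle: no


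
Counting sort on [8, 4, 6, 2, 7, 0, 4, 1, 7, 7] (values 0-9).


Input: [8, 4, 6, 2, 7, 0, 4, 1, 7, 7]
Counts: [1, 1, 1, 0, 2, 0, 1, 3, 1, 0]

Sorted: [0, 1, 2, 4, 4, 6, 7, 7, 7, 8]


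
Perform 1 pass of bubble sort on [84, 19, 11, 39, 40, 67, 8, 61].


Initial: [84, 19, 11, 39, 40, 67, 8, 61]
Pass 1: [19, 11, 39, 40, 67, 8, 61, 84] (7 swaps)

After 1 pass: [19, 11, 39, 40, 67, 8, 61, 84]


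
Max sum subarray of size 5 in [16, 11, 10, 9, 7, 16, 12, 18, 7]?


[0:5]: 53
[1:6]: 53
[2:7]: 54
[3:8]: 62
[4:9]: 60

Max: 62 at [3:8]


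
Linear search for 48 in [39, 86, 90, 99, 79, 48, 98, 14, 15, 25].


i=0: 39!=48
i=1: 86!=48
i=2: 90!=48
i=3: 99!=48
i=4: 79!=48
i=5: 48==48 found!

Found at 5, 6 comps


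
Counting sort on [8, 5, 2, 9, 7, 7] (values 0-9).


Input: [8, 5, 2, 9, 7, 7]
Counts: [0, 0, 1, 0, 0, 1, 0, 2, 1, 1]

Sorted: [2, 5, 7, 7, 8, 9]


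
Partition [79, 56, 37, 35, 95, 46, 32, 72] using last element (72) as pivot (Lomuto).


Pivot: 72
  56 <= 72: swap -> [56, 79, 37, 35, 95, 46, 32, 72]
  37 <= 72: swap -> [56, 37, 79, 35, 95, 46, 32, 72]
  35 <= 72: swap -> [56, 37, 35, 79, 95, 46, 32, 72]
  46 <= 72: swap -> [56, 37, 35, 46, 95, 79, 32, 72]
  32 <= 72: swap -> [56, 37, 35, 46, 32, 79, 95, 72]
Place pivot at 5: [56, 37, 35, 46, 32, 72, 95, 79]

Partitioned: [56, 37, 35, 46, 32, 72, 95, 79]


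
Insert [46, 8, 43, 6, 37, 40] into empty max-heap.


Insert 46: [46]
Insert 8: [46, 8]
Insert 43: [46, 8, 43]
Insert 6: [46, 8, 43, 6]
Insert 37: [46, 37, 43, 6, 8]
Insert 40: [46, 37, 43, 6, 8, 40]

Final heap: [46, 37, 43, 6, 8, 40]


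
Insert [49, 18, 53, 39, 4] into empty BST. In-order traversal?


Insert 49: root
Insert 18: L from 49
Insert 53: R from 49
Insert 39: L from 49 -> R from 18
Insert 4: L from 49 -> L from 18

In-order: [4, 18, 39, 49, 53]


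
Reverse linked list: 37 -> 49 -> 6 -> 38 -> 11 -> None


Step 1: curr=37, set curr.next=prev(None) | reversed so far: 37
Step 2: curr=49, set curr.next=prev(37) | reversed so far: 49 -> 37
Step 3: curr=6, set curr.next=prev(49) | reversed so far: 6 -> 49 -> 37
Step 4: curr=38, set curr.next=prev(6) | reversed so far: 38 -> 6 -> 49 -> 37
Step 5: curr=11, set curr.next=prev(38) | reversed so far: 11 -> 38 -> 6 -> 49 -> 37

11 -> 38 -> 6 -> 49 -> 37 -> None


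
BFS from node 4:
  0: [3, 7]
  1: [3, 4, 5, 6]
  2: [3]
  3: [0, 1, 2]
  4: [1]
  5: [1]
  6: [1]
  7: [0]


Visit 4, enqueue [1]
Visit 1, enqueue [3, 5, 6]
Visit 3, enqueue [0, 2]
Visit 5, enqueue []
Visit 6, enqueue []
Visit 0, enqueue [7]
Visit 2, enqueue []
Visit 7, enqueue []

BFS order: [4, 1, 3, 5, 6, 0, 2, 7]


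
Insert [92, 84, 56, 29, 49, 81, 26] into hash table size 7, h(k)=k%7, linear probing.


Insert 92: h=1 -> slot 1
Insert 84: h=0 -> slot 0
Insert 56: h=0, 2 probes -> slot 2
Insert 29: h=1, 2 probes -> slot 3
Insert 49: h=0, 4 probes -> slot 4
Insert 81: h=4, 1 probes -> slot 5
Insert 26: h=5, 1 probes -> slot 6

Table: [84, 92, 56, 29, 49, 81, 26]


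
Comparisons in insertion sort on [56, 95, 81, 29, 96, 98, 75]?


Algorithm: insertion sort
Input: [56, 95, 81, 29, 96, 98, 75]
Sorted: [29, 56, 75, 81, 95, 96, 98]

13


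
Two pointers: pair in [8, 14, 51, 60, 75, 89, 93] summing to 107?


lo=0(8)+hi=6(93)=101
lo=1(14)+hi=6(93)=107

Yes: 14+93=107


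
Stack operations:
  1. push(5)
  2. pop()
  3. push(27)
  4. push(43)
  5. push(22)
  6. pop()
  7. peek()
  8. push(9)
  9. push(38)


push(5) -> [5]
pop()->5, []
push(27) -> [27]
push(43) -> [27, 43]
push(22) -> [27, 43, 22]
pop()->22, [27, 43]
peek()->43
push(9) -> [27, 43, 9]
push(38) -> [27, 43, 9, 38]

Final stack: [27, 43, 9, 38]


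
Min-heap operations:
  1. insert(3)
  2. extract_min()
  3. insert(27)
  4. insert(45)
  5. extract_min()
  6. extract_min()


insert(3) -> [3]
extract_min()->3, []
insert(27) -> [27]
insert(45) -> [27, 45]
extract_min()->27, [45]
extract_min()->45, []

Final heap: []


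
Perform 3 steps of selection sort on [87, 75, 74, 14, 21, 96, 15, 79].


Initial: [87, 75, 74, 14, 21, 96, 15, 79]
Step 1: min=14 at 3
  Swap: [14, 75, 74, 87, 21, 96, 15, 79]
Step 2: min=15 at 6
  Swap: [14, 15, 74, 87, 21, 96, 75, 79]
Step 3: min=21 at 4
  Swap: [14, 15, 21, 87, 74, 96, 75, 79]

After 3 steps: [14, 15, 21, 87, 74, 96, 75, 79]


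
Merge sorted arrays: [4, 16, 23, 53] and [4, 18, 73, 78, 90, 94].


Take 4 from A
Take 4 from B
Take 16 from A
Take 18 from B
Take 23 from A
Take 53 from A

Merged: [4, 4, 16, 18, 23, 53, 73, 78, 90, 94]


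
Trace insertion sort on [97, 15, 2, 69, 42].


Initial: [97, 15, 2, 69, 42]
Insert 15: [15, 97, 2, 69, 42]
Insert 2: [2, 15, 97, 69, 42]
Insert 69: [2, 15, 69, 97, 42]
Insert 42: [2, 15, 42, 69, 97]

Sorted: [2, 15, 42, 69, 97]


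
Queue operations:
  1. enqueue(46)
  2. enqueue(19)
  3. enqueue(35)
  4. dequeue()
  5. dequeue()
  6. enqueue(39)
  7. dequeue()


enqueue(46) -> [46]
enqueue(19) -> [46, 19]
enqueue(35) -> [46, 19, 35]
dequeue()->46, [19, 35]
dequeue()->19, [35]
enqueue(39) -> [35, 39]
dequeue()->35, [39]

Final queue: [39]


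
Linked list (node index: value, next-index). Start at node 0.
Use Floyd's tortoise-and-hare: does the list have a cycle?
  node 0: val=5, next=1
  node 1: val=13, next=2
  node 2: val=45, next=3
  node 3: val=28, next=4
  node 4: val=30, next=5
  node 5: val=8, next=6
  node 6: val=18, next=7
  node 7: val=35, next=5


Floyd's tortoise (slow, +1) and hare (fast, +2):
  init: slow=0, fast=0
  step 1: slow=1, fast=2
  step 2: slow=2, fast=4
  step 3: slow=3, fast=6
  step 4: slow=4, fast=5
  step 5: slow=5, fast=7
  step 6: slow=6, fast=6
  slow == fast at node 6: cycle detected

Cycle: yes


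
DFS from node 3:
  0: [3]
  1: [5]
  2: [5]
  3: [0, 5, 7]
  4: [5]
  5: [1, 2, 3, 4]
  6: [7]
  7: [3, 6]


Visit 3, push [7, 5, 0]
Visit 0, push []
Visit 5, push [4, 2, 1]
Visit 1, push []
Visit 2, push []
Visit 4, push []
Visit 7, push [6]
Visit 6, push []

DFS order: [3, 0, 5, 1, 2, 4, 7, 6]


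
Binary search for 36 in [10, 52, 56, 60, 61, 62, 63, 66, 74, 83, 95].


Step 1: lo=0, hi=10, mid=5, val=62
Step 2: lo=0, hi=4, mid=2, val=56
Step 3: lo=0, hi=1, mid=0, val=10
Step 4: lo=1, hi=1, mid=1, val=52

Not found


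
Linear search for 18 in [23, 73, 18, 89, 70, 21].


i=0: 23!=18
i=1: 73!=18
i=2: 18==18 found!

Found at 2, 3 comps


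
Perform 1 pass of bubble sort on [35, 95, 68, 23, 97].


Initial: [35, 95, 68, 23, 97]
Pass 1: [35, 68, 23, 95, 97] (2 swaps)

After 1 pass: [35, 68, 23, 95, 97]


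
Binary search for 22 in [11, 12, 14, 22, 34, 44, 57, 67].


Step 1: lo=0, hi=7, mid=3, val=22

Found at index 3


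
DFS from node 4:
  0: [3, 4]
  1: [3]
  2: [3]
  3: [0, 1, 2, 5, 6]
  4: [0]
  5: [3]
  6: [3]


Visit 4, push [0]
Visit 0, push [3]
Visit 3, push [6, 5, 2, 1]
Visit 1, push []
Visit 2, push []
Visit 5, push []
Visit 6, push []

DFS order: [4, 0, 3, 1, 2, 5, 6]


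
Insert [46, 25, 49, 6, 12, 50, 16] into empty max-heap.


Insert 46: [46]
Insert 25: [46, 25]
Insert 49: [49, 25, 46]
Insert 6: [49, 25, 46, 6]
Insert 12: [49, 25, 46, 6, 12]
Insert 50: [50, 25, 49, 6, 12, 46]
Insert 16: [50, 25, 49, 6, 12, 46, 16]

Final heap: [50, 25, 49, 6, 12, 46, 16]


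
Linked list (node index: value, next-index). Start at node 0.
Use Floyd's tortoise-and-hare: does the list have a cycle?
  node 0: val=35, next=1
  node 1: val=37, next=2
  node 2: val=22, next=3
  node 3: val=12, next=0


Floyd's tortoise (slow, +1) and hare (fast, +2):
  init: slow=0, fast=0
  step 1: slow=1, fast=2
  step 2: slow=2, fast=0
  step 3: slow=3, fast=2
  step 4: slow=0, fast=0
  slow == fast at node 0: cycle detected

Cycle: yes


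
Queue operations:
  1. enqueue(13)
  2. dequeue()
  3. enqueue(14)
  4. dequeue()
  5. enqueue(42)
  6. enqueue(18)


enqueue(13) -> [13]
dequeue()->13, []
enqueue(14) -> [14]
dequeue()->14, []
enqueue(42) -> [42]
enqueue(18) -> [42, 18]

Final queue: [42, 18]


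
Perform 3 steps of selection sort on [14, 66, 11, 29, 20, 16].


Initial: [14, 66, 11, 29, 20, 16]
Step 1: min=11 at 2
  Swap: [11, 66, 14, 29, 20, 16]
Step 2: min=14 at 2
  Swap: [11, 14, 66, 29, 20, 16]
Step 3: min=16 at 5
  Swap: [11, 14, 16, 29, 20, 66]

After 3 steps: [11, 14, 16, 29, 20, 66]


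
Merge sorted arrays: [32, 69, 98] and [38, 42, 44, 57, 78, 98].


Take 32 from A
Take 38 from B
Take 42 from B
Take 44 from B
Take 57 from B
Take 69 from A
Take 78 from B
Take 98 from A

Merged: [32, 38, 42, 44, 57, 69, 78, 98, 98]


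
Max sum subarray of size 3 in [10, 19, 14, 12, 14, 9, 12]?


[0:3]: 43
[1:4]: 45
[2:5]: 40
[3:6]: 35
[4:7]: 35

Max: 45 at [1:4]


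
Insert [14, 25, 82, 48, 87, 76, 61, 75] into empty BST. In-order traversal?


Insert 14: root
Insert 25: R from 14
Insert 82: R from 14 -> R from 25
Insert 48: R from 14 -> R from 25 -> L from 82
Insert 87: R from 14 -> R from 25 -> R from 82
Insert 76: R from 14 -> R from 25 -> L from 82 -> R from 48
Insert 61: R from 14 -> R from 25 -> L from 82 -> R from 48 -> L from 76
Insert 75: R from 14 -> R from 25 -> L from 82 -> R from 48 -> L from 76 -> R from 61

In-order: [14, 25, 48, 61, 75, 76, 82, 87]


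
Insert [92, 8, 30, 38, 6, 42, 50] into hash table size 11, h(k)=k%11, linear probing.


Insert 92: h=4 -> slot 4
Insert 8: h=8 -> slot 8
Insert 30: h=8, 1 probes -> slot 9
Insert 38: h=5 -> slot 5
Insert 6: h=6 -> slot 6
Insert 42: h=9, 1 probes -> slot 10
Insert 50: h=6, 1 probes -> slot 7

Table: [None, None, None, None, 92, 38, 6, 50, 8, 30, 42]


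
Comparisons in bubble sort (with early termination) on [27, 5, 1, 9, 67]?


Algorithm: bubble sort (with early termination)
Input: [27, 5, 1, 9, 67]
Sorted: [1, 5, 9, 27, 67]

9


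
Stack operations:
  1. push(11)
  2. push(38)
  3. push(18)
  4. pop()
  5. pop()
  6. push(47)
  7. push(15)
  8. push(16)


push(11) -> [11]
push(38) -> [11, 38]
push(18) -> [11, 38, 18]
pop()->18, [11, 38]
pop()->38, [11]
push(47) -> [11, 47]
push(15) -> [11, 47, 15]
push(16) -> [11, 47, 15, 16]

Final stack: [11, 47, 15, 16]


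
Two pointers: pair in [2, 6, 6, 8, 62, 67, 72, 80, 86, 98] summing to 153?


lo=0(2)+hi=9(98)=100
lo=1(6)+hi=9(98)=104
lo=2(6)+hi=9(98)=104
lo=3(8)+hi=9(98)=106
lo=4(62)+hi=9(98)=160
lo=4(62)+hi=8(86)=148
lo=5(67)+hi=8(86)=153

Yes: 67+86=153


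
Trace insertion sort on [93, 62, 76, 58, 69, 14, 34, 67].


Initial: [93, 62, 76, 58, 69, 14, 34, 67]
Insert 62: [62, 93, 76, 58, 69, 14, 34, 67]
Insert 76: [62, 76, 93, 58, 69, 14, 34, 67]
Insert 58: [58, 62, 76, 93, 69, 14, 34, 67]
Insert 69: [58, 62, 69, 76, 93, 14, 34, 67]
Insert 14: [14, 58, 62, 69, 76, 93, 34, 67]
Insert 34: [14, 34, 58, 62, 69, 76, 93, 67]
Insert 67: [14, 34, 58, 62, 67, 69, 76, 93]

Sorted: [14, 34, 58, 62, 67, 69, 76, 93]


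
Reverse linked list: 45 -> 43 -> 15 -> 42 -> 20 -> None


Step 1: curr=45, set curr.next=prev(None) | reversed so far: 45
Step 2: curr=43, set curr.next=prev(45) | reversed so far: 43 -> 45
Step 3: curr=15, set curr.next=prev(43) | reversed so far: 15 -> 43 -> 45
Step 4: curr=42, set curr.next=prev(15) | reversed so far: 42 -> 15 -> 43 -> 45
Step 5: curr=20, set curr.next=prev(42) | reversed so far: 20 -> 42 -> 15 -> 43 -> 45

20 -> 42 -> 15 -> 43 -> 45 -> None


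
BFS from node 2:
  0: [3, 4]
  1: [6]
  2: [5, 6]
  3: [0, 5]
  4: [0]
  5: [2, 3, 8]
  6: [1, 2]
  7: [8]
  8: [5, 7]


Visit 2, enqueue [5, 6]
Visit 5, enqueue [3, 8]
Visit 6, enqueue [1]
Visit 3, enqueue [0]
Visit 8, enqueue [7]
Visit 1, enqueue []
Visit 0, enqueue [4]
Visit 7, enqueue []
Visit 4, enqueue []

BFS order: [2, 5, 6, 3, 8, 1, 0, 7, 4]


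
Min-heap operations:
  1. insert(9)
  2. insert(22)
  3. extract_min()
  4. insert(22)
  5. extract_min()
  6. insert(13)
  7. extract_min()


insert(9) -> [9]
insert(22) -> [9, 22]
extract_min()->9, [22]
insert(22) -> [22, 22]
extract_min()->22, [22]
insert(13) -> [13, 22]
extract_min()->13, [22]

Final heap: [22]


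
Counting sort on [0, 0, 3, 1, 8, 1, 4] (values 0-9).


Input: [0, 0, 3, 1, 8, 1, 4]
Counts: [2, 2, 0, 1, 1, 0, 0, 0, 1, 0]

Sorted: [0, 0, 1, 1, 3, 4, 8]


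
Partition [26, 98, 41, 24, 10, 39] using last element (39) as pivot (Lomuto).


Pivot: 39
  26 <= 39: advance i (no swap)
  24 <= 39: swap -> [26, 24, 41, 98, 10, 39]
  10 <= 39: swap -> [26, 24, 10, 98, 41, 39]
Place pivot at 3: [26, 24, 10, 39, 41, 98]

Partitioned: [26, 24, 10, 39, 41, 98]


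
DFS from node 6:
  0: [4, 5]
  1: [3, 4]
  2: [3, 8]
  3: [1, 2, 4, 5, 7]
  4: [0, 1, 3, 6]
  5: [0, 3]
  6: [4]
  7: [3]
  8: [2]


Visit 6, push [4]
Visit 4, push [3, 1, 0]
Visit 0, push [5]
Visit 5, push [3]
Visit 3, push [7, 2, 1]
Visit 1, push []
Visit 2, push [8]
Visit 8, push []
Visit 7, push []

DFS order: [6, 4, 0, 5, 3, 1, 2, 8, 7]


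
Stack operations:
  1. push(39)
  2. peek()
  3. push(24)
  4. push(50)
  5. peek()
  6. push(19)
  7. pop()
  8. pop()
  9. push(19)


push(39) -> [39]
peek()->39
push(24) -> [39, 24]
push(50) -> [39, 24, 50]
peek()->50
push(19) -> [39, 24, 50, 19]
pop()->19, [39, 24, 50]
pop()->50, [39, 24]
push(19) -> [39, 24, 19]

Final stack: [39, 24, 19]


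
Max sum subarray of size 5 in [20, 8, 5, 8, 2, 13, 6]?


[0:5]: 43
[1:6]: 36
[2:7]: 34

Max: 43 at [0:5]


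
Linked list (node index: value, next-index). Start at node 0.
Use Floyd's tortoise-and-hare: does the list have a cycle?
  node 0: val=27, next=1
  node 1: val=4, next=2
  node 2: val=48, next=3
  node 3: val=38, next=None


Floyd's tortoise (slow, +1) and hare (fast, +2):
  init: slow=0, fast=0
  step 1: slow=1, fast=2
  step 2: fast 2->3->None, no cycle

Cycle: no


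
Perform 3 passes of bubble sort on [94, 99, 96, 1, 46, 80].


Initial: [94, 99, 96, 1, 46, 80]
Pass 1: [94, 96, 1, 46, 80, 99] (4 swaps)
Pass 2: [94, 1, 46, 80, 96, 99] (3 swaps)
Pass 3: [1, 46, 80, 94, 96, 99] (3 swaps)

After 3 passes: [1, 46, 80, 94, 96, 99]


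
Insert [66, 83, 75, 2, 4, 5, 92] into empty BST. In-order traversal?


Insert 66: root
Insert 83: R from 66
Insert 75: R from 66 -> L from 83
Insert 2: L from 66
Insert 4: L from 66 -> R from 2
Insert 5: L from 66 -> R from 2 -> R from 4
Insert 92: R from 66 -> R from 83

In-order: [2, 4, 5, 66, 75, 83, 92]


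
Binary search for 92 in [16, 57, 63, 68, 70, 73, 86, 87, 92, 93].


Step 1: lo=0, hi=9, mid=4, val=70
Step 2: lo=5, hi=9, mid=7, val=87
Step 3: lo=8, hi=9, mid=8, val=92

Found at index 8


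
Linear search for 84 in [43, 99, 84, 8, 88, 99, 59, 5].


i=0: 43!=84
i=1: 99!=84
i=2: 84==84 found!

Found at 2, 3 comps


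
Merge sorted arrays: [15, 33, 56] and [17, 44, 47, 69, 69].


Take 15 from A
Take 17 from B
Take 33 from A
Take 44 from B
Take 47 from B
Take 56 from A

Merged: [15, 17, 33, 44, 47, 56, 69, 69]


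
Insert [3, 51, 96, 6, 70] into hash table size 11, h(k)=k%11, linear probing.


Insert 3: h=3 -> slot 3
Insert 51: h=7 -> slot 7
Insert 96: h=8 -> slot 8
Insert 6: h=6 -> slot 6
Insert 70: h=4 -> slot 4

Table: [None, None, None, 3, 70, None, 6, 51, 96, None, None]


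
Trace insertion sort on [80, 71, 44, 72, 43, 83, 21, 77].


Initial: [80, 71, 44, 72, 43, 83, 21, 77]
Insert 71: [71, 80, 44, 72, 43, 83, 21, 77]
Insert 44: [44, 71, 80, 72, 43, 83, 21, 77]
Insert 72: [44, 71, 72, 80, 43, 83, 21, 77]
Insert 43: [43, 44, 71, 72, 80, 83, 21, 77]
Insert 83: [43, 44, 71, 72, 80, 83, 21, 77]
Insert 21: [21, 43, 44, 71, 72, 80, 83, 77]
Insert 77: [21, 43, 44, 71, 72, 77, 80, 83]

Sorted: [21, 43, 44, 71, 72, 77, 80, 83]


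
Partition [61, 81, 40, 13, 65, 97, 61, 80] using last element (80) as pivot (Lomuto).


Pivot: 80
  61 <= 80: advance i (no swap)
  40 <= 80: swap -> [61, 40, 81, 13, 65, 97, 61, 80]
  13 <= 80: swap -> [61, 40, 13, 81, 65, 97, 61, 80]
  65 <= 80: swap -> [61, 40, 13, 65, 81, 97, 61, 80]
  61 <= 80: swap -> [61, 40, 13, 65, 61, 97, 81, 80]
Place pivot at 5: [61, 40, 13, 65, 61, 80, 81, 97]

Partitioned: [61, 40, 13, 65, 61, 80, 81, 97]


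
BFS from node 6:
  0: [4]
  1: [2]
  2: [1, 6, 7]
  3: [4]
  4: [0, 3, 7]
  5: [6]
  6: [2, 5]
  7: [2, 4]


Visit 6, enqueue [2, 5]
Visit 2, enqueue [1, 7]
Visit 5, enqueue []
Visit 1, enqueue []
Visit 7, enqueue [4]
Visit 4, enqueue [0, 3]
Visit 0, enqueue []
Visit 3, enqueue []

BFS order: [6, 2, 5, 1, 7, 4, 0, 3]


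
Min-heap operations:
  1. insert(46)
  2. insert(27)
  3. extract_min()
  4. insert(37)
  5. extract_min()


insert(46) -> [46]
insert(27) -> [27, 46]
extract_min()->27, [46]
insert(37) -> [37, 46]
extract_min()->37, [46]

Final heap: [46]


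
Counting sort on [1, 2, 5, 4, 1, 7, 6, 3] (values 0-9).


Input: [1, 2, 5, 4, 1, 7, 6, 3]
Counts: [0, 2, 1, 1, 1, 1, 1, 1, 0, 0]

Sorted: [1, 1, 2, 3, 4, 5, 6, 7]


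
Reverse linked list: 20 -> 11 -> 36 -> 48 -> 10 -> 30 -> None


Step 1: curr=20, set curr.next=prev(None) | reversed so far: 20
Step 2: curr=11, set curr.next=prev(20) | reversed so far: 11 -> 20
Step 3: curr=36, set curr.next=prev(11) | reversed so far: 36 -> 11 -> 20
Step 4: curr=48, set curr.next=prev(36) | reversed so far: 48 -> 36 -> 11 -> 20
Step 5: curr=10, set curr.next=prev(48) | reversed so far: 10 -> 48 -> 36 -> 11 -> 20
Step 6: curr=30, set curr.next=prev(10) | reversed so far: 30 -> 10 -> 48 -> 36 -> 11 -> 20

30 -> 10 -> 48 -> 36 -> 11 -> 20 -> None


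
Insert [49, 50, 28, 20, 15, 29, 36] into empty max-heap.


Insert 49: [49]
Insert 50: [50, 49]
Insert 28: [50, 49, 28]
Insert 20: [50, 49, 28, 20]
Insert 15: [50, 49, 28, 20, 15]
Insert 29: [50, 49, 29, 20, 15, 28]
Insert 36: [50, 49, 36, 20, 15, 28, 29]

Final heap: [50, 49, 36, 20, 15, 28, 29]


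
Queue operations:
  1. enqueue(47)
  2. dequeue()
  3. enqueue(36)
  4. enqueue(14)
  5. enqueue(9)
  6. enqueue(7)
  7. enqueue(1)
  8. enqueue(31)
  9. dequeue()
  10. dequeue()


enqueue(47) -> [47]
dequeue()->47, []
enqueue(36) -> [36]
enqueue(14) -> [36, 14]
enqueue(9) -> [36, 14, 9]
enqueue(7) -> [36, 14, 9, 7]
enqueue(1) -> [36, 14, 9, 7, 1]
enqueue(31) -> [36, 14, 9, 7, 1, 31]
dequeue()->36, [14, 9, 7, 1, 31]
dequeue()->14, [9, 7, 1, 31]

Final queue: [9, 7, 1, 31]


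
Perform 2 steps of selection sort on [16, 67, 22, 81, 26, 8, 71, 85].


Initial: [16, 67, 22, 81, 26, 8, 71, 85]
Step 1: min=8 at 5
  Swap: [8, 67, 22, 81, 26, 16, 71, 85]
Step 2: min=16 at 5
  Swap: [8, 16, 22, 81, 26, 67, 71, 85]

After 2 steps: [8, 16, 22, 81, 26, 67, 71, 85]


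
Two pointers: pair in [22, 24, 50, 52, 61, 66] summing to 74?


lo=0(22)+hi=5(66)=88
lo=0(22)+hi=4(61)=83
lo=0(22)+hi=3(52)=74

Yes: 22+52=74


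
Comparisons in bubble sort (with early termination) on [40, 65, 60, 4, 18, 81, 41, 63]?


Algorithm: bubble sort (with early termination)
Input: [40, 65, 60, 4, 18, 81, 41, 63]
Sorted: [4, 18, 40, 41, 60, 63, 65, 81]

22


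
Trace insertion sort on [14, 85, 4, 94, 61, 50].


Initial: [14, 85, 4, 94, 61, 50]
Insert 85: [14, 85, 4, 94, 61, 50]
Insert 4: [4, 14, 85, 94, 61, 50]
Insert 94: [4, 14, 85, 94, 61, 50]
Insert 61: [4, 14, 61, 85, 94, 50]
Insert 50: [4, 14, 50, 61, 85, 94]

Sorted: [4, 14, 50, 61, 85, 94]


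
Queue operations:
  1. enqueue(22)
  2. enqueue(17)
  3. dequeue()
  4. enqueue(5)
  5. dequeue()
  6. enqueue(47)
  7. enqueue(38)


enqueue(22) -> [22]
enqueue(17) -> [22, 17]
dequeue()->22, [17]
enqueue(5) -> [17, 5]
dequeue()->17, [5]
enqueue(47) -> [5, 47]
enqueue(38) -> [5, 47, 38]

Final queue: [5, 47, 38]


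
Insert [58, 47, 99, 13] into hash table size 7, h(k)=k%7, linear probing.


Insert 58: h=2 -> slot 2
Insert 47: h=5 -> slot 5
Insert 99: h=1 -> slot 1
Insert 13: h=6 -> slot 6

Table: [None, 99, 58, None, None, 47, 13]


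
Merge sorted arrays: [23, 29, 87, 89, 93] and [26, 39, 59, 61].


Take 23 from A
Take 26 from B
Take 29 from A
Take 39 from B
Take 59 from B
Take 61 from B

Merged: [23, 26, 29, 39, 59, 61, 87, 89, 93]


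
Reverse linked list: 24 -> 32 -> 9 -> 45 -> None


Step 1: curr=24, set curr.next=prev(None) | reversed so far: 24
Step 2: curr=32, set curr.next=prev(24) | reversed so far: 32 -> 24
Step 3: curr=9, set curr.next=prev(32) | reversed so far: 9 -> 32 -> 24
Step 4: curr=45, set curr.next=prev(9) | reversed so far: 45 -> 9 -> 32 -> 24

45 -> 9 -> 32 -> 24 -> None


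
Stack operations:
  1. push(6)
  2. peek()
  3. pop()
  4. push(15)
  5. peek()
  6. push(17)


push(6) -> [6]
peek()->6
pop()->6, []
push(15) -> [15]
peek()->15
push(17) -> [15, 17]

Final stack: [15, 17]


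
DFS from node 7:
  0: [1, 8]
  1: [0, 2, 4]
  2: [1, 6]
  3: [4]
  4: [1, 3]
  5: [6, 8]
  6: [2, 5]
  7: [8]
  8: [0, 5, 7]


Visit 7, push [8]
Visit 8, push [5, 0]
Visit 0, push [1]
Visit 1, push [4, 2]
Visit 2, push [6]
Visit 6, push [5]
Visit 5, push []
Visit 4, push [3]
Visit 3, push []

DFS order: [7, 8, 0, 1, 2, 6, 5, 4, 3]


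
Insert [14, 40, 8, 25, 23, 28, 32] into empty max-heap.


Insert 14: [14]
Insert 40: [40, 14]
Insert 8: [40, 14, 8]
Insert 25: [40, 25, 8, 14]
Insert 23: [40, 25, 8, 14, 23]
Insert 28: [40, 25, 28, 14, 23, 8]
Insert 32: [40, 25, 32, 14, 23, 8, 28]

Final heap: [40, 25, 32, 14, 23, 8, 28]


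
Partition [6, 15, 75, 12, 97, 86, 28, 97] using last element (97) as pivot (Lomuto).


Pivot: 97
  6 <= 97: advance i (no swap)
  15 <= 97: advance i (no swap)
  75 <= 97: advance i (no swap)
  12 <= 97: advance i (no swap)
  97 <= 97: advance i (no swap)
  86 <= 97: advance i (no swap)
  28 <= 97: advance i (no swap)
Place pivot at 7: [6, 15, 75, 12, 97, 86, 28, 97]

Partitioned: [6, 15, 75, 12, 97, 86, 28, 97]


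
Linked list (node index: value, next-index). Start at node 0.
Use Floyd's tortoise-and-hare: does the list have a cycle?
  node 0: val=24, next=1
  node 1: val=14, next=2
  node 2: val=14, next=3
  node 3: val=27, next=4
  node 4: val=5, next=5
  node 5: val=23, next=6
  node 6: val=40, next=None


Floyd's tortoise (slow, +1) and hare (fast, +2):
  init: slow=0, fast=0
  step 1: slow=1, fast=2
  step 2: slow=2, fast=4
  step 3: slow=3, fast=6
  step 4: fast -> None, no cycle

Cycle: no


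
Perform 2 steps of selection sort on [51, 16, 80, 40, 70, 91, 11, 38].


Initial: [51, 16, 80, 40, 70, 91, 11, 38]
Step 1: min=11 at 6
  Swap: [11, 16, 80, 40, 70, 91, 51, 38]
Step 2: min=16 at 1
  Swap: [11, 16, 80, 40, 70, 91, 51, 38]

After 2 steps: [11, 16, 80, 40, 70, 91, 51, 38]


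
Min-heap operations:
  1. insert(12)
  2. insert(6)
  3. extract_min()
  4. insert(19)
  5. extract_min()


insert(12) -> [12]
insert(6) -> [6, 12]
extract_min()->6, [12]
insert(19) -> [12, 19]
extract_min()->12, [19]

Final heap: [19]


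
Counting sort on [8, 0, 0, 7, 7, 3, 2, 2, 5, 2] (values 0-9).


Input: [8, 0, 0, 7, 7, 3, 2, 2, 5, 2]
Counts: [2, 0, 3, 1, 0, 1, 0, 2, 1, 0]

Sorted: [0, 0, 2, 2, 2, 3, 5, 7, 7, 8]


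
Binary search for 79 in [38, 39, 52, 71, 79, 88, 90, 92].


Step 1: lo=0, hi=7, mid=3, val=71
Step 2: lo=4, hi=7, mid=5, val=88
Step 3: lo=4, hi=4, mid=4, val=79

Found at index 4


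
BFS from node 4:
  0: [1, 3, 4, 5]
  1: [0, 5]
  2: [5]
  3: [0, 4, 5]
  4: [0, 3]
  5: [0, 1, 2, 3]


Visit 4, enqueue [0, 3]
Visit 0, enqueue [1, 5]
Visit 3, enqueue []
Visit 1, enqueue []
Visit 5, enqueue [2]
Visit 2, enqueue []

BFS order: [4, 0, 3, 1, 5, 2]


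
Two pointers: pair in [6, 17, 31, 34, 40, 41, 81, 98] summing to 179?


lo=0(6)+hi=7(98)=104
lo=1(17)+hi=7(98)=115
lo=2(31)+hi=7(98)=129
lo=3(34)+hi=7(98)=132
lo=4(40)+hi=7(98)=138
lo=5(41)+hi=7(98)=139
lo=6(81)+hi=7(98)=179

Yes: 81+98=179


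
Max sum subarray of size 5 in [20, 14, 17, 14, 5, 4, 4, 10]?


[0:5]: 70
[1:6]: 54
[2:7]: 44
[3:8]: 37

Max: 70 at [0:5]


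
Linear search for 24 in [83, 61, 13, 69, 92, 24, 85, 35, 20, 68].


i=0: 83!=24
i=1: 61!=24
i=2: 13!=24
i=3: 69!=24
i=4: 92!=24
i=5: 24==24 found!

Found at 5, 6 comps


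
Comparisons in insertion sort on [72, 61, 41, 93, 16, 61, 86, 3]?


Algorithm: insertion sort
Input: [72, 61, 41, 93, 16, 61, 86, 3]
Sorted: [3, 16, 41, 61, 61, 72, 86, 93]

20


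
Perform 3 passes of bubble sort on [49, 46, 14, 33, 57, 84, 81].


Initial: [49, 46, 14, 33, 57, 84, 81]
Pass 1: [46, 14, 33, 49, 57, 81, 84] (4 swaps)
Pass 2: [14, 33, 46, 49, 57, 81, 84] (2 swaps)
Pass 3: [14, 33, 46, 49, 57, 81, 84] (0 swaps)

After 3 passes: [14, 33, 46, 49, 57, 81, 84]
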